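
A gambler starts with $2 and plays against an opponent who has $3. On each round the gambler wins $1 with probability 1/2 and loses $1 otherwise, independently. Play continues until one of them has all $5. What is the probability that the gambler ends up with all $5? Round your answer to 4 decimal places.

With a fair step, P(i) = ½P(i−1) + ½P(i+1) with P(0)=0, P(5)=1 has the linear solution P(i) = i/5.
P(2) = 2/5 ≈ 0.4000.

0.4000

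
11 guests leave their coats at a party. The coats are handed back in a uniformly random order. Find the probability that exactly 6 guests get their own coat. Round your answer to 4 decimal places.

Choose which 6 of the 11 are fixed: C(11,6) = 462 ways.
The remaining 5 must have no fixed point: D(5) = 44.
P = 462·44/39916800 = 11/21600 ≈ 0.0005.

0.0005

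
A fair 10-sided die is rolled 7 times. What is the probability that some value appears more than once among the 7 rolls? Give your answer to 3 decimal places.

P(all 7 different) = 10/10 · 9/10 · ··· · 4/10 ≈ 0.060.
P(at least two equal) = 1 − 0.060 = 0.940.

0.940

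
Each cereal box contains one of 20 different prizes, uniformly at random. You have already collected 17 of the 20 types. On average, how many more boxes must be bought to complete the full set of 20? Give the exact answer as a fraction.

Starting from 17 distinct types, each trial gives a new one with probability (20−i)/20 when i types are held, so the wait for the next new type is 20/(20−i).
E = 20/3 + 20/2 + 20/1 = 110/3.

110/3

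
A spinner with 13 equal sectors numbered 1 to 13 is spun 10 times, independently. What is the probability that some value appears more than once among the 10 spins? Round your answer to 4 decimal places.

P(all 10 different) = 13/13 · 12/13 · ··· · 4/13 ≈ 0.0075.
P(at least two equal) = 1 − 0.0075 = 0.9925.

0.9925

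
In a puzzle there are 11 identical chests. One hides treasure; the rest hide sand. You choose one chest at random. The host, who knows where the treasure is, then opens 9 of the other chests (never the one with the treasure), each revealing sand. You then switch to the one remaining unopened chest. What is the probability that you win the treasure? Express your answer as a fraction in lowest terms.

10/11

Your original chest holds the treasure with probability 1/11, so the other 10 collectively hold it with probability 10/11.
The host can always find 9 empty chests to open, so the reveals don't change that 10/11; it is now spread over the 1 remaining unopened chest.
P(win by switching) = (10/11) · (1/1) = 10/11.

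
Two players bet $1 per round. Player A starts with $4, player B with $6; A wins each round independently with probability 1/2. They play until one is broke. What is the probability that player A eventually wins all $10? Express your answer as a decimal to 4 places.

0.4000

With a fair step, P(i) = ½P(i−1) + ½P(i+1) with P(0)=0, P(10)=1 has the linear solution P(i) = i/10.
P(4) = 4/10 = 2/5 ≈ 0.4000.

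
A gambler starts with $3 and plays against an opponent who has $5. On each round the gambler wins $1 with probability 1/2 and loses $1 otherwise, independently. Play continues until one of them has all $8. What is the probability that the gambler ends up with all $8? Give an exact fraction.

With a fair step, P(i) = ½P(i−1) + ½P(i+1) with P(0)=0, P(8)=1 has the linear solution P(i) = i/8.
P(3) = 3/8.

3/8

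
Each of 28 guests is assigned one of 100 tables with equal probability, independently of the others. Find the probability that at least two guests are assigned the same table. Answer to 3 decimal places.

It's easier to compute the probability that all 28 are distinct.
P(all distinct) = 100/100 · 99/100 · ··· · 73/100 ≈ 0.015.
So the probability of at least one match is 1 − 0.015 = 0.985.

0.985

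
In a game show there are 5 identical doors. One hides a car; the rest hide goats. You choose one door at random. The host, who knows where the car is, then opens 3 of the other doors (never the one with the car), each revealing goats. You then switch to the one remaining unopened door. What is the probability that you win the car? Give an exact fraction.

4/5

Your original door holds the car with probability 1/5, so the other 4 collectively hold it with probability 4/5.
The host can always find 3 empty doors to open, so the reveals don't change that 4/5; it is now spread over the 1 remaining unopened door.
P(win by switching) = (4/5) · (1/1) = 4/5.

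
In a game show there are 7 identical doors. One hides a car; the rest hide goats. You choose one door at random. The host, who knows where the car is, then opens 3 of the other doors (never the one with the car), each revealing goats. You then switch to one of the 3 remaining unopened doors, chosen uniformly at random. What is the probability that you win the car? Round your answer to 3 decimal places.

0.286

Your original door holds the car with probability 1/7, so the other 6 collectively hold it with probability 6/7.
The host can always find 3 empty doors to open, so the reveals don't change that 6/7; it is now spread over the 3 remaining unopened doors.
P(win by switching) = (6/7) · (1/3) = 2/7 ≈ 0.286.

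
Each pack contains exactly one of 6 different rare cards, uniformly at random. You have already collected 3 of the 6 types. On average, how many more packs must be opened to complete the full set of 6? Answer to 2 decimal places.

11.00

Starting from 3 distinct types, each trial gives a new one with probability (6−i)/6 when i types are held, so the wait for the next new type is 6/(6−i).
E = 6/3 + 6/2 + 6/1 = 11 ≈ 11.00.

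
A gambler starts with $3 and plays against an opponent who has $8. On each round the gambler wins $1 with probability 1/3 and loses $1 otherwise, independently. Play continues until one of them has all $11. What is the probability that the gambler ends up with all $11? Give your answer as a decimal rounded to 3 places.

Let r = q/p = (2/3)/(1/3) = 2. The recurrence P(i) = p·P(i+1) + q·P(i−1) with P(0)=0, P(11)=1 gives P(i) = (1 − r^i)/(1 − r^11).
P(3) = (1 − (2)^3) / (1 − (2)^11) = 7/2047 ≈ 0.003.

0.003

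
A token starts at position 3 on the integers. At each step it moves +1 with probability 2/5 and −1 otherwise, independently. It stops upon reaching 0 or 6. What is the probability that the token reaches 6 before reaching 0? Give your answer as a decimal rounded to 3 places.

0.229

Let r = q/p = (3/5)/(2/5) = 3/2. The recurrence P(i) = p·P(i+1) + q·P(i−1) with P(0)=0, P(6)=1 gives P(i) = (1 − r^i)/(1 − r^6).
P(3) = (1 − (3/2)^3) / (1 − (3/2)^6) = 8/35 ≈ 0.229.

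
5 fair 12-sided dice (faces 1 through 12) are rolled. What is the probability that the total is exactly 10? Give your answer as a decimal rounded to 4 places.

There are 12^5 = 248832 equally likely outcomes.
The number of ordered 5-tuples from {1,…,12} summing to 10 is 126.
P(sum = 10) = 126/248832 = 7/13824 ≈ 0.0005.

0.0005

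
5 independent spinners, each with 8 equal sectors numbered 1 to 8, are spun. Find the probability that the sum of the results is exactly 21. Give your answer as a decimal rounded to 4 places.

0.0726

There are 8^5 = 32768 equally likely outcomes.
The number of ordered 5-tuples from {1,…,8} summing to 21 is 2380.
P(sum = 21) = 2380/32768 = 595/8192 ≈ 0.0726.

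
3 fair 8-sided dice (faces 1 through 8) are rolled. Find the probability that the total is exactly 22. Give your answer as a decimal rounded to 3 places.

There are 8^3 = 512 equally likely outcomes.
The number of ordered 3-tuples from {1,…,8} summing to 22 is 6.
P(sum = 22) = 6/512 = 3/256 ≈ 0.012.

0.012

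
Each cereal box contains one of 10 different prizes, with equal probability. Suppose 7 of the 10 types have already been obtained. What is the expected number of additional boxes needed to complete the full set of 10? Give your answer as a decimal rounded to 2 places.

Starting from 7 distinct types, each trial gives a new one with probability (10−i)/10 when i types are held, so the wait for the next new type is 10/(10−i).
E = 10/3 + 10/2 + 10/1 = 55/3 ≈ 18.33.

18.33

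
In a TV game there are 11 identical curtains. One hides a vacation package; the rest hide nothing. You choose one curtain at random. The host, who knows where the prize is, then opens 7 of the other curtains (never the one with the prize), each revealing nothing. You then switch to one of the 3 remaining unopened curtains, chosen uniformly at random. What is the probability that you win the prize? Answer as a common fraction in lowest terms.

10/33

Your original curtain holds the prize with probability 1/11, so the other 10 collectively hold it with probability 10/11.
The host can always find 7 empty curtains to open, so the reveals don't change that 10/11; it is now spread over the 3 remaining unopened curtains.
P(win by switching) = (10/11) · (1/3) = 10/33.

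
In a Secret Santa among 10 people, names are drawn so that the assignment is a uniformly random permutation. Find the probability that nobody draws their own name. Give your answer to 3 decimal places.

0.368

This is the derangement probability: permutations of 10 with no fixed point.
D(10) = 10! · (1 − 1/1! + 1/2! − ··· + (−1)^10/10!) = 1334961.
P = 1334961/3628800 = 16481/44800 ≈ 0.368.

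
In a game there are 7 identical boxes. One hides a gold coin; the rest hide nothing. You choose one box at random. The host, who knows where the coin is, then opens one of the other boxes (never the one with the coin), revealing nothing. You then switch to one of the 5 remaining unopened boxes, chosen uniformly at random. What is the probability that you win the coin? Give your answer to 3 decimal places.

0.171

Your original box holds the coin with probability 1/7, so the other 6 collectively hold it with probability 6/7.
The host can always find an empty box to open, so this doesn't change that 6/7; it is now spread over the 5 remaining unopened boxes.
P(win by switching) = (6/7) · (1/5) = 6/35 ≈ 0.171.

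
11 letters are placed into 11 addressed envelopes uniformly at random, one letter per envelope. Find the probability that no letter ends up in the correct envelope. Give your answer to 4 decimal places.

This is the derangement probability: permutations of 11 with no fixed point.
D(11) = 11! · (1 − 1/1! + 1/2! − ··· + (−1)^11/11!) = 14684570.
P = 14684570/39916800 = 1468457/3991680 ≈ 0.3679.

0.3679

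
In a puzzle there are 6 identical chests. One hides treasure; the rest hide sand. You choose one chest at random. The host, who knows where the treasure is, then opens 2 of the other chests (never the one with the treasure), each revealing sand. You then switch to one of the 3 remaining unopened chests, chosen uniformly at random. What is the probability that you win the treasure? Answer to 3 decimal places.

Your original chest holds the treasure with probability 1/6, so the other 5 collectively hold it with probability 5/6.
The host can always find 2 empty chests to open, so the reveals don't change that 5/6; it is now spread over the 3 remaining unopened chests.
P(win by switching) = (5/6) · (1/3) = 5/18 ≈ 0.278.

0.278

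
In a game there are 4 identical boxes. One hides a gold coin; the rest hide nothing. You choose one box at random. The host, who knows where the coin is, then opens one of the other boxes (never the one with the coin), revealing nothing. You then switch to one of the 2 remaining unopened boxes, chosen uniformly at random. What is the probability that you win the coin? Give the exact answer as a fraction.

3/8

Your original box holds the coin with probability 1/4, so the other 3 collectively hold it with probability 3/4.
The host can always find an empty box to open, so this doesn't change that 3/4; it is now spread over the 2 remaining unopened boxes.
P(win by switching) = (3/4) · (1/2) = 3/8.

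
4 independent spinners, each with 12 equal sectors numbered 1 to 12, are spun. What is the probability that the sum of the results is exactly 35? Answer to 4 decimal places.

There are 12^4 = 20736 equally likely outcomes.
The number of ordered 4-tuples from {1,…,12} summing to 35 is 544.
P(sum = 35) = 544/20736 = 17/648 ≈ 0.0262.

0.0262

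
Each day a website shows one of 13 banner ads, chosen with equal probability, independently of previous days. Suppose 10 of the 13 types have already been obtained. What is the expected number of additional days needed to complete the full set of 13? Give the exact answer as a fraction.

143/6

Starting from 10 distinct types, each trial gives a new one with probability (13−i)/13 when i types are held, so the wait for the next new type is 13/(13−i).
E = 13/3 + 13/2 + 13/1 = 143/6.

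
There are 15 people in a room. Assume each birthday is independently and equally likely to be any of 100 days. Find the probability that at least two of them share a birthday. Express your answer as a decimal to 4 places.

It's easier to compute the probability that all 15 are distinct.
P(all distinct) = 100/100 · 99/100 · ··· · 86/100 ≈ 0.3313.
So the probability of at least one match is 1 − 0.3313 = 0.6687.

0.6687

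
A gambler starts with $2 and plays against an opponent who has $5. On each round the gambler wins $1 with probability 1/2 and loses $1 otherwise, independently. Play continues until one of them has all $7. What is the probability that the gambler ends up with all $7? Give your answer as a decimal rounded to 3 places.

With a fair step, P(i) = ½P(i−1) + ½P(i+1) with P(0)=0, P(7)=1 has the linear solution P(i) = i/7.
P(2) = 2/7 ≈ 0.286.

0.286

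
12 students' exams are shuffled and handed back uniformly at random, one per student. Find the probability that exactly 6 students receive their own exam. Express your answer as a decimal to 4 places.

0.0005

Choose which 6 of the 12 are fixed: C(12,6) = 924 ways.
The remaining 6 must have no fixed point: D(6) = 265.
P = 924·265/479001600 = 53/103680 ≈ 0.0005.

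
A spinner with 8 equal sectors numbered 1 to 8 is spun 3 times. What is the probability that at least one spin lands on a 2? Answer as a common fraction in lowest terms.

169/512

P(no spin lands on a 2) = (7/8)^3 = 343/512.
P(at least one) = 1 − 343/512 = 169/512.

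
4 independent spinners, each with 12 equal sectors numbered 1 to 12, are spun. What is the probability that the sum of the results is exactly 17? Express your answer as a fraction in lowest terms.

There are 12^4 = 20736 equally likely outcomes.
The number of ordered 4-tuples from {1,…,12} summing to 17 is 544.
P(sum = 17) = 544/20736 = 17/648.

17/648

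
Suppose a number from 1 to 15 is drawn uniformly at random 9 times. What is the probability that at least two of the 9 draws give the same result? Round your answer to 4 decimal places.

0.9528

P(all 9 different) = 15/15 · 14/15 · ··· · 7/15 ≈ 0.0472.
P(at least two equal) = 1 − 0.0472 = 0.9528.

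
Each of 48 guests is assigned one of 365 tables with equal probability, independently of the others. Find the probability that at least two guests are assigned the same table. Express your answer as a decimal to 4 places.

0.9606

It's easier to compute the probability that all 48 are distinct.
P(all distinct) = 365/365 · 364/365 · ··· · 318/365 ≈ 0.0394.
So the probability of at least one match is 1 − 0.0394 = 0.9606.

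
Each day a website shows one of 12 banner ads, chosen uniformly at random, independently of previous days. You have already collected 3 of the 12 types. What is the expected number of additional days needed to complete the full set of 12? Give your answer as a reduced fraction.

7129/210

Starting from 3 distinct types, each trial gives a new one with probability (12−i)/12 when i types are held, so the wait for the next new type is 12/(12−i).
E = 12/9 + 12/8 + 12/7 + 12/6 + 12/5 + 12/4 + 12/3 + 12/2 + 12/1 = 7129/210.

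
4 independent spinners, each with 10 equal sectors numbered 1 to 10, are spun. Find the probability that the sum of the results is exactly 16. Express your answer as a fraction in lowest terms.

83/2000

There are 10^4 = 10000 equally likely outcomes.
The number of ordered 4-tuples from {1,…,10} summing to 16 is 415.
P(sum = 16) = 415/10000 = 83/2000.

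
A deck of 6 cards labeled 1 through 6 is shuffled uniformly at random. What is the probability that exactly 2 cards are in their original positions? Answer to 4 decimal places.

Choose which 2 of the 6 are fixed: C(6,2) = 15 ways.
The remaining 4 must have no fixed point: D(4) = 9.
P = 15·9/720 = 3/16 ≈ 0.1875.

0.1875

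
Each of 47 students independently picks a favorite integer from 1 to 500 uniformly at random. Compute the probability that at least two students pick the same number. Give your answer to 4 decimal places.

It's easier to compute the probability that all 47 are distinct.
P(all distinct) = 500/500 · 499/500 · ··· · 454/500 ≈ 0.1073.
So the probability of at least one match is 1 − 0.1073 = 0.8927.

0.8927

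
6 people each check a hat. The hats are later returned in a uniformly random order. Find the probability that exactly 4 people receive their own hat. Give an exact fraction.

Choose which 4 of the 6 are fixed: C(6,4) = 15 ways.
The remaining 2 must have no fixed point: D(2) = 1.
P = 15·1/720 = 1/48.

1/48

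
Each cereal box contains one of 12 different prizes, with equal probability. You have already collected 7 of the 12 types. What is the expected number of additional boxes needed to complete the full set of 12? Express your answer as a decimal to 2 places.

27.40

Starting from 7 distinct types, each trial gives a new one with probability (12−i)/12 when i types are held, so the wait for the next new type is 12/(12−i).
E = 12/5 + 12/4 + 12/3 + 12/2 + 12/1 = 137/5 ≈ 27.40.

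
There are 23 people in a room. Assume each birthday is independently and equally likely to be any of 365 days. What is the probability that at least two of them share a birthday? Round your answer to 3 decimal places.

0.507

It's easier to compute the probability that all 23 are distinct.
P(all distinct) = 365/365 · 364/365 · ··· · 343/365 ≈ 0.493.
So the probability of at least one match is 1 − 0.493 = 0.507.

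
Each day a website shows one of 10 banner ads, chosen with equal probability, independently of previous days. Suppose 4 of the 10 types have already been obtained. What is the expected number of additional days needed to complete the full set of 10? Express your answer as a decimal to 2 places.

24.50

Starting from 4 distinct types, each trial gives a new one with probability (10−i)/10 when i types are held, so the wait for the next new type is 10/(10−i).
E = 10/6 + 10/5 + 10/4 + 10/3 + 10/2 + 10/1 = 49/2 ≈ 24.50.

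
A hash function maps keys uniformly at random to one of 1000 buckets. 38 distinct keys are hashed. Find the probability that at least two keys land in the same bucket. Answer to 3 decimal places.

0.509

It's easier to compute the probability that all 38 are distinct.
P(all distinct) = 1000/1000 · 999/1000 · ··· · 963/1000 ≈ 0.491.
So the probability of at least one match is 1 − 0.491 = 0.509.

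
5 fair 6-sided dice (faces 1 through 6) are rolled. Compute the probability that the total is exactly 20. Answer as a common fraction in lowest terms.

There are 6^5 = 7776 equally likely outcomes.
The number of ordered 5-tuples from {1,…,6} summing to 20 is 651.
P(sum = 20) = 651/7776 = 217/2592.

217/2592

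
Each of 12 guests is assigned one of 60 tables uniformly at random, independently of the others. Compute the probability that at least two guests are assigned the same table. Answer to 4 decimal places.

It's easier to compute the probability that all 12 are distinct.
P(all distinct) = 60/60 · 59/60 · ··· · 49/60 ≈ 0.3079.
So the probability of at least one match is 1 − 0.3079 = 0.6921.

0.6921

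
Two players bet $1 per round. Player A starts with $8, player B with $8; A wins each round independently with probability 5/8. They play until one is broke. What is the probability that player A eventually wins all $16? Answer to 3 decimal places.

Let r = q/p = (3/8)/(5/8) = 3/5. The recurrence P(i) = p·P(i+1) + q·P(i−1) with P(0)=0, P(16)=1 gives P(i) = (1 − r^i)/(1 − r^16).
P(8) = (1 − (3/5)^8) / (1 − (3/5)^16) = 390625/397186 ≈ 0.983.

0.983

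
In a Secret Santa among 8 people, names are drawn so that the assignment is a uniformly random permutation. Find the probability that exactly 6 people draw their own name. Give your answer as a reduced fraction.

1/1440

Choose which 6 of the 8 are fixed: C(8,6) = 28 ways.
The remaining 2 must have no fixed point: D(2) = 1.
P = 28·1/40320 = 1/1440.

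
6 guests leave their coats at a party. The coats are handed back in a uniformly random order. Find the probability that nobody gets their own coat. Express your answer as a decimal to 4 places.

This is the derangement probability: permutations of 6 with no fixed point.
D(6) = 6! · (1 − 1/1! + 1/2! − ··· + (−1)^6/6!) = 265.
P = 265/720 = 53/144 ≈ 0.3681.

0.3681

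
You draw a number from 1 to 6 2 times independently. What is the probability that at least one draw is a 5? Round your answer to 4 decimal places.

0.3056

P(no draw is a 5) = (5/6)^2 ≈ 0.6944.
P(at least one) = 1 − 0.6944 = 0.3056.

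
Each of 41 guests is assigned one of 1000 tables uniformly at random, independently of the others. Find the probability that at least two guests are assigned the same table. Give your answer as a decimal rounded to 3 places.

0.565

It's easier to compute the probability that all 41 are distinct.
P(all distinct) = 1000/1000 · 999/1000 · ··· · 960/1000 ≈ 0.435.
So the probability of at least one match is 1 − 0.435 = 0.565.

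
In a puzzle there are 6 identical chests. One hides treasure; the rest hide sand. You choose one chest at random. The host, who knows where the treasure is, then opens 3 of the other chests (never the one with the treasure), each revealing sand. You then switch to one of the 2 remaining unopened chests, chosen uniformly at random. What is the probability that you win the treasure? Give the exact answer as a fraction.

5/12

Your original chest holds the treasure with probability 1/6, so the other 5 collectively hold it with probability 5/6.
The host can always find 3 empty chests to open, so the reveals don't change that 5/6; it is now spread over the 2 remaining unopened chests.
P(win by switching) = (5/6) · (1/2) = 5/12.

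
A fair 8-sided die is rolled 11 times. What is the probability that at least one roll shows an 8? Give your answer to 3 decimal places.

P(no roll shows an 8) = (7/8)^11 ≈ 0.230.
P(at least one) = 1 − 0.230 = 0.770.

0.770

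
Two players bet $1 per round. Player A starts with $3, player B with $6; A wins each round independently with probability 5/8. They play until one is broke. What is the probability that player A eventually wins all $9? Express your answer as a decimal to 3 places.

Let r = q/p = (3/8)/(5/8) = 3/5. The recurrence P(i) = p·P(i+1) + q·P(i−1) with P(0)=0, P(9)=1 gives P(i) = (1 − r^i)/(1 − r^9).
P(3) = (1 − (3/5)^3) / (1 − (3/5)^9) = 15625/19729 ≈ 0.792.

0.792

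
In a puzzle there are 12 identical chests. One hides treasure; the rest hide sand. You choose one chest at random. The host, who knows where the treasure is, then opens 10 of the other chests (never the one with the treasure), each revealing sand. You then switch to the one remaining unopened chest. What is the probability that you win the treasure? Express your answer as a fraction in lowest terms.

Your original chest holds the treasure with probability 1/12, so the other 11 collectively hold it with probability 11/12.
The host can always find 10 empty chests to open, so the reveals don't change that 11/12; it is now spread over the 1 remaining unopened chest.
P(win by switching) = (11/12) · (1/1) = 11/12.

11/12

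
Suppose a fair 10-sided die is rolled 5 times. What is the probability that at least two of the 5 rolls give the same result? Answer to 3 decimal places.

0.698

P(all 5 different) = 10/10 · 9/10 · ··· · 6/10 ≈ 0.302.
P(at least two equal) = 1 − 0.302 = 0.698.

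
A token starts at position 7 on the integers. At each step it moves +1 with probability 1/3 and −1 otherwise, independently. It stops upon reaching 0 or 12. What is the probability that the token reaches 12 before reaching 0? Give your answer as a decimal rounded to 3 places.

Let r = q/p = (2/3)/(1/3) = 2. The recurrence P(i) = p·P(i+1) + q·P(i−1) with P(0)=0, P(12)=1 gives P(i) = (1 − r^i)/(1 − r^12).
P(7) = (1 − (2)^7) / (1 − (2)^12) = 127/4095 ≈ 0.031.

0.031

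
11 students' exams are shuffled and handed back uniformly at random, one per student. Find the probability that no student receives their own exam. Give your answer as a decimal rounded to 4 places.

This is the derangement probability: permutations of 11 with no fixed point.
D(11) = 11! · (1 − 1/1! + 1/2! − ··· + (−1)^11/11!) = 14684570.
P = 14684570/39916800 = 1468457/3991680 ≈ 0.3679.

0.3679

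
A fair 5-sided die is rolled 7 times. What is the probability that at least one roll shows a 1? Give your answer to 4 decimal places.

P(no roll shows a 1) = (4/5)^7 ≈ 0.2097.
P(at least one) = 1 − 0.2097 = 0.7903.

0.7903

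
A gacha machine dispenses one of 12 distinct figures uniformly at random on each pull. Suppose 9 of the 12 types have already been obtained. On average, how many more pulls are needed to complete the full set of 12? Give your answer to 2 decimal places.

22.00

Starting from 9 distinct types, each trial gives a new one with probability (12−i)/12 when i types are held, so the wait for the next new type is 12/(12−i).
E = 12/3 + 12/2 + 12/1 = 22 ≈ 22.00.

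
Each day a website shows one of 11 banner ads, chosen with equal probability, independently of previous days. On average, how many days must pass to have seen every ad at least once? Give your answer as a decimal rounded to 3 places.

After i distinct types are collected, each trial gives a new one with probability (11−i)/11, so the expected wait for the next new type is 11/(11−i).
E = 11/11 + 11/10 + 11/9 + 11/8 + 11/7 + 11/6 + 11/5 + 11/4 + 11/3 + 11/2 + 11/1 = 83711/2520 ≈ 33.219.

33.219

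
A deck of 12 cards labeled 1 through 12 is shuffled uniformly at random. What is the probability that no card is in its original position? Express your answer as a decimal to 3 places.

This is the derangement probability: permutations of 12 with no fixed point.
D(12) = 12! · (1 − 1/1! + 1/2! − ··· + (−1)^12/12!) = 176214841.
P = 176214841/479001600 = 16019531/43545600 ≈ 0.368.

0.368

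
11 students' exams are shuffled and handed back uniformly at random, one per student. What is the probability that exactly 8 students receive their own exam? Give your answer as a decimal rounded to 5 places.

Choose which 8 of the 11 are fixed: C(11,8) = 165 ways.
The remaining 3 must have no fixed point: D(3) = 2.
P = 165·2/39916800 = 1/120960 ≈ 0.00001.

0.00001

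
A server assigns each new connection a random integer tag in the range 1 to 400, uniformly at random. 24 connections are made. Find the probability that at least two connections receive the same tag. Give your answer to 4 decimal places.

0.5054

It's easier to compute the probability that all 24 are distinct.
P(all distinct) = 400/400 · 399/400 · ··· · 377/400 ≈ 0.4946.
So the probability of at least one match is 1 − 0.4946 = 0.5054.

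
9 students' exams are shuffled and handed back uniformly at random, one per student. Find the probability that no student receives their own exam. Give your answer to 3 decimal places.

This is the derangement probability: permutations of 9 with no fixed point.
D(9) = 9! · (1 − 1/1! + 1/2! − ··· + (−1)^9/9!) = 133496.
P = 133496/362880 = 16687/45360 ≈ 0.368.

0.368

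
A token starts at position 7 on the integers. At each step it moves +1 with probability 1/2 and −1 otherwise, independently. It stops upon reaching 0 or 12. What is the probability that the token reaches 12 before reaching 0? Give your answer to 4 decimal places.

With a fair step, P(i) = ½P(i−1) + ½P(i+1) with P(0)=0, P(12)=1 has the linear solution P(i) = i/12.
P(7) = 7/12 ≈ 0.5833.

0.5833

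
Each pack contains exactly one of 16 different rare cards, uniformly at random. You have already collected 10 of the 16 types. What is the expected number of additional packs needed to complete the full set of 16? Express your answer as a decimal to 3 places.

Starting from 10 distinct types, each trial gives a new one with probability (16−i)/16 when i types are held, so the wait for the next new type is 16/(16−i).
E = 16/6 + 16/5 + 16/4 + 16/3 + 16/2 + 16/1 = 196/5 ≈ 39.200.

39.200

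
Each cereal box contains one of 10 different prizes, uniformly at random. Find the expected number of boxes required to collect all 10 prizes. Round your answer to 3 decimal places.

29.290

After i distinct types are collected, each trial gives a new one with probability (10−i)/10, so the expected wait for the next new type is 10/(10−i).
E = 10/10 + 10/9 + 10/8 + 10/7 + 10/6 + 10/5 + 10/4 + 10/3 + 10/2 + 10/1 = 7381/252 ≈ 29.290.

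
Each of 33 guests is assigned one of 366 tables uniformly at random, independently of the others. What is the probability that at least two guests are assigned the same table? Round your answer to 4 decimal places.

It's easier to compute the probability that all 33 are distinct.
P(all distinct) = 366/366 · 365/366 · ··· · 334/366 ≈ 0.2260.
So the probability of at least one match is 1 − 0.2260 = 0.7740.

0.7740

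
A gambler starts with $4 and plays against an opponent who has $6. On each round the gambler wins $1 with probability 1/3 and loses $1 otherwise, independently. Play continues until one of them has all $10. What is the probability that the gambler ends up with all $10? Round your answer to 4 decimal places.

Let r = q/p = (2/3)/(1/3) = 2. The recurrence P(i) = p·P(i+1) + q·P(i−1) with P(0)=0, P(10)=1 gives P(i) = (1 − r^i)/(1 − r^10).
P(4) = (1 − (2)^4) / (1 − (2)^10) = 5/341 ≈ 0.0147.

0.0147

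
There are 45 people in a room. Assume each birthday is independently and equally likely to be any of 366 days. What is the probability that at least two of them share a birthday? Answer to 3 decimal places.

0.940

It's easier to compute the probability that all 45 are distinct.
P(all distinct) = 366/366 · 365/366 · ··· · 322/366 ≈ 0.060.
So the probability of at least one match is 1 − 0.060 = 0.940.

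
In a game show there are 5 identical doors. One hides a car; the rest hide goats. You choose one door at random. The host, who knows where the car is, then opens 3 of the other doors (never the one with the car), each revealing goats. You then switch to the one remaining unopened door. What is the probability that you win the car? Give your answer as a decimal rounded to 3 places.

Your original door holds the car with probability 1/5, so the other 4 collectively hold it with probability 4/5.
The host can always find 3 empty doors to open, so the reveals don't change that 4/5; it is now spread over the 1 remaining unopened door.
P(win by switching) = (4/5) · (1/1) = 4/5 ≈ 0.800.

0.800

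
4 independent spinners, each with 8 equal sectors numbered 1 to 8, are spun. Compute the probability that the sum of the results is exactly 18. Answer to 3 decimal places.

0.084

There are 8^4 = 4096 equally likely outcomes.
The number of ordered 4-tuples from {1,…,8} summing to 18 is 344.
P(sum = 18) = 344/4096 = 43/512 ≈ 0.084.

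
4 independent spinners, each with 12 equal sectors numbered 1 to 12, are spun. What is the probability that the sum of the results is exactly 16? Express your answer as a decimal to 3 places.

There are 12^4 = 20736 equally likely outcomes.
The number of ordered 4-tuples from {1,…,12} summing to 16 is 451.
P(sum = 16) = 451/20736 ≈ 0.022.

0.022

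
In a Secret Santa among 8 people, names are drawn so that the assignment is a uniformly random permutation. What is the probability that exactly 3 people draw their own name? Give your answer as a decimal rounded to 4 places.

0.0611

Choose which 3 of the 8 are fixed: C(8,3) = 56 ways.
The remaining 5 must have no fixed point: D(5) = 44.
P = 56·44/40320 = 11/180 ≈ 0.0611.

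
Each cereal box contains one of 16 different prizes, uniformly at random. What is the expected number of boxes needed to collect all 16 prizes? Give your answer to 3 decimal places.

After i distinct types are collected, each trial gives a new one with probability (16−i)/16, so the expected wait for the next new type is 16/(16−i).
E = 16/16 + 16/15 + 16/14 + 16/13 + 16/12 + 16/11 + 16/10 + 16/9 + 16/8 + 16/7 + 16/6 + 16/5 + 16/4 + 16/3 + 16/2 + 16/1 = 2436559/45045 ≈ 54.092.

54.092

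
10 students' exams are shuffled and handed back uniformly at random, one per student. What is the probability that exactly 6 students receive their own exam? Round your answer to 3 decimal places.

0.001

Choose which 6 of the 10 are fixed: C(10,6) = 210 ways.
The remaining 4 must have no fixed point: D(4) = 9.
P = 210·9/3628800 = 1/1920 ≈ 0.001.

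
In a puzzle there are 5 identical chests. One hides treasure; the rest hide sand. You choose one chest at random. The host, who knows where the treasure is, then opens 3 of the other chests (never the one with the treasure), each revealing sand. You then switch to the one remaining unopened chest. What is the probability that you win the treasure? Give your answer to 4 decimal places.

Your original chest holds the treasure with probability 1/5, so the other 4 collectively hold it with probability 4/5.
The host can always find 3 empty chests to open, so the reveals don't change that 4/5; it is now spread over the 1 remaining unopened chest.
P(win by switching) = (4/5) · (1/1) = 4/5 ≈ 0.8000.

0.8000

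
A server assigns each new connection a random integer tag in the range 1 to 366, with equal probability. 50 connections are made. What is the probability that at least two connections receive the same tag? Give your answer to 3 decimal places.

0.970

It's easier to compute the probability that all 50 are distinct.
P(all distinct) = 366/366 · 365/366 · ··· · 317/366 ≈ 0.030.
So the probability of at least one match is 1 − 0.030 = 0.970.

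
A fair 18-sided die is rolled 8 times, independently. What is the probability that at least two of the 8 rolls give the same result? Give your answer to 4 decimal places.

0.8399

P(all 8 different) = 18/18 · 17/18 · ··· · 11/18 ≈ 0.1601.
P(at least two equal) = 1 − 0.1601 = 0.8399.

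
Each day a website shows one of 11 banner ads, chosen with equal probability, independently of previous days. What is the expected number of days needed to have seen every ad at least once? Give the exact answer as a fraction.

After i distinct types are collected, each trial gives a new one with probability (11−i)/11, so the expected wait for the next new type is 11/(11−i).
E = 11/11 + 11/10 + 11/9 + 11/8 + 11/7 + 11/6 + 11/5 + 11/4 + 11/3 + 11/2 + 11/1 = 83711/2520.

83711/2520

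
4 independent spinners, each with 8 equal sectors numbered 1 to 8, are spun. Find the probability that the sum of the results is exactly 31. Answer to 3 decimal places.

There are 8^4 = 4096 equally likely outcomes.
The number of ordered 4-tuples from {1,…,8} summing to 31 is 4.
P(sum = 31) = 4/4096 = 1/1024 ≈ 0.001.

0.001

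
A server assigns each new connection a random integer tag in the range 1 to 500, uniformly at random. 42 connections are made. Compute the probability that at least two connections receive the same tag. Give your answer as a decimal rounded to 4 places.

0.8300

It's easier to compute the probability that all 42 are distinct.
P(all distinct) = 500/500 · 499/500 · ··· · 459/500 ≈ 0.1700.
So the probability of at least one match is 1 − 0.1700 = 0.8300.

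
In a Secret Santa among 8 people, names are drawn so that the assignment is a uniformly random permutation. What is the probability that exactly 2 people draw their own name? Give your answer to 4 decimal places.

Choose which 2 of the 8 are fixed: C(8,2) = 28 ways.
The remaining 6 must have no fixed point: D(6) = 265.
P = 28·265/40320 = 53/288 ≈ 0.1840.

0.1840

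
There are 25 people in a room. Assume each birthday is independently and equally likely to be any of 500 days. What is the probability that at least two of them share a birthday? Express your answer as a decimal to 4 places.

It's easier to compute the probability that all 25 are distinct.
P(all distinct) = 500/500 · 499/500 · ··· · 476/500 ≈ 0.5433.
So the probability of at least one match is 1 − 0.5433 = 0.4567.

0.4567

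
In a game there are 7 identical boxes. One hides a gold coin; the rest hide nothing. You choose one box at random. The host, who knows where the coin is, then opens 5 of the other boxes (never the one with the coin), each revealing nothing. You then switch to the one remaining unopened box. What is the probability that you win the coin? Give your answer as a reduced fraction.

6/7

Your original box holds the coin with probability 1/7, so the other 6 collectively hold it with probability 6/7.
The host can always find 5 empty boxes to open, so the reveals don't change that 6/7; it is now spread over the 1 remaining unopened box.
P(win by switching) = (6/7) · (1/1) = 6/7.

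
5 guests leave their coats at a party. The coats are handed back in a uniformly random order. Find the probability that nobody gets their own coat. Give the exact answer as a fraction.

11/30

This is the derangement probability: permutations of 5 with no fixed point.
D(5) = 5! · (1 − 1/1! + 1/2! − ··· + (−1)^5/5!) = 44.
P = 44/120 = 11/30.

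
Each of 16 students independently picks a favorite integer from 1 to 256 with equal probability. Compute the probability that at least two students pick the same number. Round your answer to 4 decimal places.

0.3803

It's easier to compute the probability that all 16 are distinct.
P(all distinct) = 256/256 · 255/256 · ··· · 241/256 ≈ 0.6197.
So the probability of at least one match is 1 − 0.6197 = 0.3803.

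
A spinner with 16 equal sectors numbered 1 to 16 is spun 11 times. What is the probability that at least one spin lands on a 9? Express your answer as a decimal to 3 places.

0.508

P(no spin lands on a 9) = (15/16)^11 ≈ 0.492.
P(at least one) = 1 − 0.492 = 0.508.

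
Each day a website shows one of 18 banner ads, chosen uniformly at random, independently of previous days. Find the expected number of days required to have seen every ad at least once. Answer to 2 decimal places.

62.91

After i distinct types are collected, each trial gives a new one with probability (18−i)/18, so the expected wait for the next new type is 18/(18−i).
E = 18/18 + 18/17 + 18/16 + 18/15 + 18/14 + 18/13 + 18/12 + 18/11 + 18/10 + 18/9 + 18/8 + 18/7 + 18/6 + 18/5 + 18/4 + 18/3 + 18/2 + 18/1 = 42822903/680680 ≈ 62.91.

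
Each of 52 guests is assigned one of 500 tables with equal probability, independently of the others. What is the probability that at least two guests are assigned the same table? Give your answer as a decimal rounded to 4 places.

It's easier to compute the probability that all 52 are distinct.
P(all distinct) = 500/500 · 499/500 · ··· · 449/500 ≈ 0.0641.
So the probability of at least one match is 1 − 0.0641 = 0.9359.

0.9359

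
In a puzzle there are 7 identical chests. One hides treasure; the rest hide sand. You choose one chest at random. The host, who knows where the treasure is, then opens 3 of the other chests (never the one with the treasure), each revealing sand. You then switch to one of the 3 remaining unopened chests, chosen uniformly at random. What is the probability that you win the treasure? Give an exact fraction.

2/7

Your original chest holds the treasure with probability 1/7, so the other 6 collectively hold it with probability 6/7.
The host can always find 3 empty chests to open, so the reveals don't change that 6/7; it is now spread over the 3 remaining unopened chests.
P(win by switching) = (6/7) · (1/3) = 2/7.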